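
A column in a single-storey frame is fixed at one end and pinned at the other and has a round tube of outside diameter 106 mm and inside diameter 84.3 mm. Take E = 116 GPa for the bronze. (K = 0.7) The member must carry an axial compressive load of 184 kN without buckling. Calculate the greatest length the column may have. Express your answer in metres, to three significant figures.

L_max ≈ 6.87 m

d_o = 106 mm, d_i = 84.3 mm
I = π(d_o⁴ − d_i⁴)/64 = π(106⁴ − 84.30⁴)/64 = 3.718×10^6 mm⁴
I = 3.718×10^-6 m⁴
At the buckling limit P_cr = P = 1.840×10^5 N
From P_cr = π²EI/(K·L)²:  L = (1/K)·√(π²EI/P_cr) = (1/0.7)·√(π²×1.16×10^11×3.718×10^-6/1.840×10^5)
L = 6.87 m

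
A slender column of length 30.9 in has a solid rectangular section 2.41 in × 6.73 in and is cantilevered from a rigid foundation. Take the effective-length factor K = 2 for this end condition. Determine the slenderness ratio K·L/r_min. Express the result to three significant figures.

λ ≈ 88.8

For a rectangle r_min = b/√12 = 2.41/√12 = 0.6957 in
L_e = K·L = 2 × 30.9 = 61.80 in
λ = L_e / r_min = 61.800 / 0.6957 = 88.8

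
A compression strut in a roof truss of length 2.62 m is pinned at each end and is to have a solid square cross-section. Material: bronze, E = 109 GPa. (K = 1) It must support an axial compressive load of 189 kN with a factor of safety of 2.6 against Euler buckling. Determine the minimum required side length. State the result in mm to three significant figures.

Required P_cr = n·P = 2.6 × 189 = 491.4 kN
L_e = K·L = 1 × 2.62 = 2.620 m
Required I = P_cr·L_e²/(π²E) = 4.914×10^5 × 2.620² / (π² × 1.09×10^11) = 3.136×10^-6 m⁴
I_req = 3.136×10^6 mm⁴
Solid square: I = a⁴/12  ⇒  a = (12I)^(1/4) = (12×3.136×10^6)^(1/4) = 78.3 mm

a ≈ 78.3 mm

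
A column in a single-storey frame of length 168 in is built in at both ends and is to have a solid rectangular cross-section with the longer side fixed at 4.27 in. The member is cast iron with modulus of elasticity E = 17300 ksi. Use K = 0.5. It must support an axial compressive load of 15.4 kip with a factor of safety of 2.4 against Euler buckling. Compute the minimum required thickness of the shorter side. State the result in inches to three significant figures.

Required P_cr = n·P = 2.4 × 15.4 = 36.96 kip
L_e = K·L = 0.5 × 168 = 84.00 in
Required I = P_cr·L_e²/(π²E) = 3.696×10^4 × 84.00² / (π² × 1.73×10^7) = 1.527 in⁴
Rectangle, weak axis: I_min = h·b³/12 with h = 4.27 in fixed  ⇒  b = (12I/h)^(1/3) = 1.63 in

b ≈ 1.63 in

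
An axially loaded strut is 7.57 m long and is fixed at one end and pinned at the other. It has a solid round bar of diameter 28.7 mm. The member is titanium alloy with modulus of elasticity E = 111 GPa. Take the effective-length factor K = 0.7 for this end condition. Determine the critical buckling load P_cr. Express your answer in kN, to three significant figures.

I = πd⁴/64 = π×28.7⁴/64 = 3.330×10^4 mm⁴
I = 3.330×10^4 mm⁴ = 3.330×10^-8 m⁴
Effective length L_e = K·L = 0.7 × 7.57 = 5.299 m
P_cr = π²EI / L_e² = π² × 111×10⁹ × 3.330×10^-8 / 5.299² = 1.299×10^3 N

P_cr ≈ 1.30 kN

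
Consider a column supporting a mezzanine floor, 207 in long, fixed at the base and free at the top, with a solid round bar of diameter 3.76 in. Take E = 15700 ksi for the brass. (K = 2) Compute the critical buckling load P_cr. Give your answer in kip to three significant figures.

I = πd⁴/64 = π×3.76⁴/64 = 9.811 in⁴
Effective length L_e = K·L = 2 × 207 = 414.0 in
P_cr = π²EI / L_e² = π² × 15700×10³ × 9.811 / 414.0² = 8.870×10^3 lb

P_cr ≈ 8.87 kip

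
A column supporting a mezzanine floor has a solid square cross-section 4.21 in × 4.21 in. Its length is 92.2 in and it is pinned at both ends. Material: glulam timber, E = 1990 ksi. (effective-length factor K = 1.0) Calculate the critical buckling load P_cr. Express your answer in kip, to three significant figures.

I = a⁴/12 = 4.21⁴/12 = 26.18 in⁴
Effective length L_e = K·L = 1 × 92.2 = 92.20 in
P_cr = π²EI / L_e² = π² × 1990×10³ × 26.18 / 92.20² = 6.048×10^4 lb

P_cr ≈ 60.5 kip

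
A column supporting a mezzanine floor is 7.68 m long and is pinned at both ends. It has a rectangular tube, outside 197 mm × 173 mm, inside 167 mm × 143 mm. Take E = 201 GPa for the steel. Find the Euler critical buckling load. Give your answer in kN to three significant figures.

Weak-axis I_min = (h_o·b_o³ − h_i·b_i³)/12 with b_o = 173, b_i = 143.0 mm (shorter outer/inner sides).
I_min = (197×173³ − 167.0×143.0³)/12 = 4.431×10^7 mm⁴
I = 4.431×10^7 mm⁴ = 4.431×10^-5 m⁴
Effective length L_e = K·L = 1 × 7.68 = 7.680 m
P_cr = π²EI / L_e² = π² × 201×10⁹ × 4.431×10^-5 / 7.680² = 1.490×10^6 N

P_cr ≈ 1490 kN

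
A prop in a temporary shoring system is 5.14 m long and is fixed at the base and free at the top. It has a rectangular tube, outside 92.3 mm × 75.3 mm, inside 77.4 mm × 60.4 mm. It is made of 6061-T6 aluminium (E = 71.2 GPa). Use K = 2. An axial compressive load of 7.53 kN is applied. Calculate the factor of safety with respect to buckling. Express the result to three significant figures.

Weak-axis I_min = (h_o·b_o³ − h_i·b_i³)/12 with b_o = 75.3, b_i = 60.40 mm (shorter outer/inner sides).
I_min = (92.3×75.3³ − 77.40×60.40³)/12 = 1.863×10^6 mm⁴
I = 1.863×10^6 mm⁴ = 1.863×10^-6 m⁴
Effective length L_e = K·L = 2 × 5.14 = 10.28 m
P_cr = π²EI / L_e² = π² × 71.2×10⁹ × 1.863×10^-6 / 10.28² = 1.239×10^4 N
Factor of safety n = P_cr / P = 12.387 / 7.53 = 1.64

n ≈ 1.64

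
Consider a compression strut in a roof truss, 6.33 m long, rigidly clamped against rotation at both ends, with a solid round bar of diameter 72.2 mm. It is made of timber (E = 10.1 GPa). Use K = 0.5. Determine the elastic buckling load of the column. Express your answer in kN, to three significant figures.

P_cr ≈ 13.3 kN

I = πd⁴/64 = π×72.2⁴/64 = 1.334×10^6 mm⁴
I = 1.334×10^6 mm⁴ = 1.334×10^-6 m⁴
Effective length L_e = K·L = 0.5 × 6.33 = 3.165 m
P_cr = π²EI / L_e² = π² × 10.1×10⁹ × 1.334×10^-6 / 3.165² = 1.327×10^4 N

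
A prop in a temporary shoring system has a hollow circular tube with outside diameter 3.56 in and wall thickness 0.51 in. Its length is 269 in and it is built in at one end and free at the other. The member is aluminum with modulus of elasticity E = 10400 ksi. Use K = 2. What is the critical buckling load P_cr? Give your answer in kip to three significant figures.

Inner diameter d_i = 3.56 − 2×0.51 = 2.540 in
I = π(d_o⁴ − d_i⁴)/64 = π(3.56⁴ − 2.540⁴)/64 = 5.841 in⁴
Effective length L_e = K·L = 2 × 269 = 538.0 in
P_cr = π²EI / L_e² = π² × 10400×10³ × 5.841 / 538.0² = 2.071×10^3 lb

P_cr ≈ 2.07 kip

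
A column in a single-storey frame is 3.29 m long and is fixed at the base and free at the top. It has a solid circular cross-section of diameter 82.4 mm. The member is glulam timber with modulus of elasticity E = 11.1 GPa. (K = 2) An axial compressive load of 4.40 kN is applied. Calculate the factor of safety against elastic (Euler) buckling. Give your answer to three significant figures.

n ≈ 1.30

I = πd⁴/64 = π×82.4⁴/64 = 2.263×10^6 mm⁴
I = 2.263×10^6 mm⁴ = 2.263×10^-6 m⁴
Effective length L_e = K·L = 2 × 3.29 = 6.580 m
P_cr = π²EI / L_e² = π² × 11.1×10⁹ × 2.263×10^-6 / 6.580² = 5.726×10^3 N
Factor of safety n = P_cr / P = 5.7260 / 4.40 = 1.30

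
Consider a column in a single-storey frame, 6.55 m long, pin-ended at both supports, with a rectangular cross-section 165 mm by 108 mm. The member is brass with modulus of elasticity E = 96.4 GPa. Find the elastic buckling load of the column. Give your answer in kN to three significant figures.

P_cr ≈ 384 kN

Buckling occurs about the weak axis: I_min = h·b³/12 with b = 108 mm (the shorter side).
I_min = 165×108³/12 = 1.732×10^7 mm⁴
I = 1.732×10^7 mm⁴ = 1.732×10^-5 m⁴
Effective length L_e = K·L = 1 × 6.55 = 6.550 m
P_cr = π²EI / L_e² = π² × 96.4×10⁹ × 1.732×10^-5 / 6.550² = 3.841×10^5 N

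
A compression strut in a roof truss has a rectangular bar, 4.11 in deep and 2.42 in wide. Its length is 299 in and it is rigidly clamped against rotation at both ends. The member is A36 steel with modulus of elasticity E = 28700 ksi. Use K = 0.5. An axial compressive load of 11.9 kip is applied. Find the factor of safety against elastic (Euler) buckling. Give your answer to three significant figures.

n ≈ 5.17

Buckling occurs about the weak axis: I_min = h·b³/12 with b = 2.42 in (the shorter side).
I_min = 4.11×2.42³/12 = 4.854 in⁴
Effective length L_e = K·L = 0.5 × 299 = 149.5 in
P_cr = π²EI / L_e² = π² × 28700×10³ × 4.854 / 149.5² = 6.152×10^4 lb
Factor of safety n = P_cr / P = 61.519 / 11.9 = 5.17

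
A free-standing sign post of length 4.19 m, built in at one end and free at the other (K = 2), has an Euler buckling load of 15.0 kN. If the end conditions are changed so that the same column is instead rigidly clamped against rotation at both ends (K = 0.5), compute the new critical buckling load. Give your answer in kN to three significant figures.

P_cr ≈ 240 kN

P_cr ∝ 1/K², so P_cr,new = P_cr,old × (K_old/K_new)² = 15.0 × (2/0.5)²
= 15.0 × 16.00 = 240 kN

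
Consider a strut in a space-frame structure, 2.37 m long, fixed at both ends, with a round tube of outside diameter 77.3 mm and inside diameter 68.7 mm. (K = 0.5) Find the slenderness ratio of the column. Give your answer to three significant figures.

λ ≈ 45.8

d_o = 77.3 mm, d_i = 68.7 mm
I = π(d_o⁴ − d_i⁴)/64 = π(77.3⁴ − 68.70⁴)/64 = 6.592×10^5 mm⁴
A = 986.1 mm²;  r_min = √(I/A) = √(6.592×10^5/986.1) = 25.85 mm
L_e = K·L = 0.5 × 2.37 m = 1.185 m = 1185.0 mm
λ = L_e / r_min = 1185.0 / 25.85 = 45.8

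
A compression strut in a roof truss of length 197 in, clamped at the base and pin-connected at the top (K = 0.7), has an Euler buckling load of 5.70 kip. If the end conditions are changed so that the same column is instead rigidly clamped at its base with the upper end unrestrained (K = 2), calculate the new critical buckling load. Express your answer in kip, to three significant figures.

P_cr ≈ 0.698 kip

P_cr ∝ 1/K², so P_cr,new = P_cr,old × (K_old/K_new)² = 5.70 × (0.7/2)²
= 5.70 × 0.1225 = 0.698 kip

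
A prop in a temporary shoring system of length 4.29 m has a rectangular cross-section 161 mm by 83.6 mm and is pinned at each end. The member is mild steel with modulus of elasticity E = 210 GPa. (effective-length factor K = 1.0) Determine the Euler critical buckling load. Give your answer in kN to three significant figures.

P_cr ≈ 883 kN

Buckling occurs about the weak axis: I_min = h·b³/12 with b = 83.6 mm (the shorter side).
I_min = 161×83.6³/12 = 7.839×10^6 mm⁴
I = 7.839×10^6 mm⁴ = 7.839×10^-6 m⁴
Effective length L_e = K·L = 1 × 4.29 = 4.290 m
P_cr = π²EI / L_e² = π² × 210×10⁹ × 7.839×10^-6 / 4.290² = 8.828×10^5 N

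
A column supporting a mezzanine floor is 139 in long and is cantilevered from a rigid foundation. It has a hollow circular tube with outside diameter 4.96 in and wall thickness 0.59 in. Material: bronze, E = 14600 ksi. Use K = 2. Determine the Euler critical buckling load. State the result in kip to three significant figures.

Inner diameter d_i = 4.96 − 2×0.59 = 3.780 in
I = π(d_o⁴ − d_i⁴)/64 = π(4.96⁴ − 3.780⁴)/64 = 19.69 in⁴
Effective length L_e = K·L = 2 × 139 = 278.0 in
P_cr = π²EI / L_e² = π² × 14600×10³ × 19.69 / 278.0² = 3.671×10^4 lb

P_cr ≈ 36.7 kip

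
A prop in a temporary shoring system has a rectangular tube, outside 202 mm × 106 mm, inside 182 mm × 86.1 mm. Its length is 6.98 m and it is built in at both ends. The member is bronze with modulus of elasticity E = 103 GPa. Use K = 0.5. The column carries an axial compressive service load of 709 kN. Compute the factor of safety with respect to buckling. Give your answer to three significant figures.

Weak-axis I_min = (h_o·b_o³ − h_i·b_i³)/12 with b_o = 106, b_i = 86.10 mm (shorter outer/inner sides).
I_min = (202×106³ − 182.0×86.10³)/12 = 1.037×10^7 mm⁴
I = 1.037×10^7 mm⁴ = 1.037×10^-5 m⁴
Effective length L_e = K·L = 0.5 × 6.98 = 3.490 m
P_cr = π²EI / L_e² = π² × 103×10⁹ × 1.037×10^-5 / 3.490² = 8.653×10^5 N
Factor of safety n = P_cr / P = 865.35 / 709 = 1.22

n ≈ 1.22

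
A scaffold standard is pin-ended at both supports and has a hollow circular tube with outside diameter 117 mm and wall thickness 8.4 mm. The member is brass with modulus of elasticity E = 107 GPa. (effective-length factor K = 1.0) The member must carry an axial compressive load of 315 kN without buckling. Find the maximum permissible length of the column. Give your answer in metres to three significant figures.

Inner diameter d_i = 117 − 2×8.4 = 100.2 mm
I = π(d_o⁴ − d_i⁴)/64 = π(117⁴ − 100.2⁴)/64 = 4.250×10^6 mm⁴
I = 4.250×10^-6 m⁴
At the buckling limit P_cr = P = 3.150×10^5 N
From P_cr = π²EI/(K·L)²:  L = (1/K)·√(π²EI/P_cr) = (1/1)·√(π²×1.07×10^11×4.250×10^-6/3.150×10^5)
L = 3.77 m

L_max ≈ 3.77 m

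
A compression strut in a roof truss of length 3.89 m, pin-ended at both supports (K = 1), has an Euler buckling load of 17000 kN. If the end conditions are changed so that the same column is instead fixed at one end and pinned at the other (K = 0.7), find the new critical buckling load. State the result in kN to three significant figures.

P_cr ≈ 34700 kN

P_cr ∝ 1/K², so P_cr,new = P_cr,old × (K_old/K_new)² = 17000 × (1/0.7)²
= 17000 × 2.041 = 34700 kN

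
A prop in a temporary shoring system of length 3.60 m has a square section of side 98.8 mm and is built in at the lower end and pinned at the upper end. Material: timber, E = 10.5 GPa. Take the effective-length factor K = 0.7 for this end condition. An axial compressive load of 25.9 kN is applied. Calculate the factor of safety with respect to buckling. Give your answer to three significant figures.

n ≈ 5.00

I = a⁴/12 = 98.8⁴/12 = 7.940×10^6 mm⁴
I = 7.940×10^6 mm⁴ = 7.940×10^-6 m⁴
Effective length L_e = K·L = 0.7 × 3.60 = 2.520 m
P_cr = π²EI / L_e² = π² × 10.5×10⁹ × 7.940×10^-6 / 2.520² = 1.296×10^5 N
Factor of safety n = P_cr / P = 129.58 / 25.9 = 5.00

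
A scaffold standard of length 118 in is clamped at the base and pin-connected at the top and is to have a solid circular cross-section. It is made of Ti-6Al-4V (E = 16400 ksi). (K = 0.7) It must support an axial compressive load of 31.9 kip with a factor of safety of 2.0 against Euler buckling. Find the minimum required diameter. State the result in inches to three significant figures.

Required P_cr = n·P = 2.0 × 31.9 = 63.80 kip
L_e = K·L = 0.7 × 118 = 82.60 in
Required I = P_cr·L_e²/(π²E) = 6.380×10^4 × 82.60² / (π² × 1.64×10^7) = 2.689 in⁴
Solid circle: I = πd⁴/64  ⇒  d = (64I/π)^(1/4) = (64×2.689/π)^(1/4) = 2.72 in

d ≈ 2.72 in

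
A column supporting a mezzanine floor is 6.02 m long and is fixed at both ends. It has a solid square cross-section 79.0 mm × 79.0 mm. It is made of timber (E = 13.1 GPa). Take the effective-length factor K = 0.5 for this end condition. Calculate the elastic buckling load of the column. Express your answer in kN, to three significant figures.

I = a⁴/12 = 79.0⁴/12 = 3.246×10^6 mm⁴
I = 3.246×10^6 mm⁴ = 3.246×10^-6 m⁴
Effective length L_e = K·L = 0.5 × 6.02 = 3.010 m
P_cr = π²EI / L_e² = π² × 13.1×10⁹ × 3.246×10^-6 / 3.010² = 4.632×10^4 N

P_cr ≈ 46.3 kN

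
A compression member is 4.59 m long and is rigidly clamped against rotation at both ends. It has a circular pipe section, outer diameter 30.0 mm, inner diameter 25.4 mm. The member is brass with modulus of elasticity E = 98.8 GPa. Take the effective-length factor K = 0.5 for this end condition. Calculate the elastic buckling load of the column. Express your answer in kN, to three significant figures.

P_cr ≈ 3.58 kN

d_o = 30.0 mm, d_i = 25.4 mm
I = π(d_o⁴ − d_i⁴)/64 = π(30.0⁴ − 25.40⁴)/64 = 1.933×10^4 mm⁴
I = 1.933×10^4 mm⁴ = 1.933×10^-8 m⁴
Effective length L_e = K·L = 0.5 × 4.59 = 2.295 m
P_cr = π²EI / L_e² = π² × 98.8×10⁹ × 1.933×10^-8 / 2.295² = 3.579×10^3 N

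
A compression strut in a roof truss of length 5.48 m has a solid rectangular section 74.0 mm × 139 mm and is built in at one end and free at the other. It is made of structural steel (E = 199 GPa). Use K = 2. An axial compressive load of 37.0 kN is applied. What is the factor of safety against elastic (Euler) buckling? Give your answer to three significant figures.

Buckling occurs about the weak axis: I_min = h·b³/12 with b = 74.0 mm (the shorter side).
I_min = 139×74.0³/12 = 4.694×10^6 mm⁴
I = 4.694×10^6 mm⁴ = 4.694×10^-6 m⁴
Effective length L_e = K·L = 2 × 5.48 = 10.96 m
P_cr = π²EI / L_e² = π² × 199×10⁹ × 4.694×10^-6 / 10.96² = 7.675×10^4 N
Factor of safety n = P_cr / P = 76.747 / 37.0 = 2.07

n ≈ 2.07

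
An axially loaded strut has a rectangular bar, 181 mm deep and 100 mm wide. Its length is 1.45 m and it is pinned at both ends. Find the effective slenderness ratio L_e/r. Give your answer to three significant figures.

λ ≈ 50.2

Buckling occurs about the weak axis: I_min = h·b³/12 with b = 100 mm (the shorter side).
I_min = 181×100³/12 = 1.508×10^7 mm⁴
A = 1.810×10^4 mm²;  r_min = √(I/A) = √(1.508×10^7/1.810×10^4) = 28.87 mm
L_e = K·L = 1 × 1.45 m = 1.450 m = 1450.0 mm
λ = L_e / r_min = 1450.0 / 28.87 = 50.2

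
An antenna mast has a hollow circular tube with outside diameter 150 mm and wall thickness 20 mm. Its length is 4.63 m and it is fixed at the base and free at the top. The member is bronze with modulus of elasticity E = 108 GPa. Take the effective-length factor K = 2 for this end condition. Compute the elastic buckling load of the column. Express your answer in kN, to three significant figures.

P_cr ≈ 220 kN

Inner diameter d_i = 150 − 2×20 = 110.0 mm
I = π(d_o⁴ − d_i⁴)/64 = π(150⁴ − 110.0⁴)/64 = 1.766×10^7 mm⁴
I = 1.766×10^7 mm⁴ = 1.766×10^-5 m⁴
Effective length L_e = K·L = 2 × 4.63 = 9.260 m
P_cr = π²EI / L_e² = π² × 108×10⁹ × 1.766×10^-5 / 9.260² = 2.196×10^5 N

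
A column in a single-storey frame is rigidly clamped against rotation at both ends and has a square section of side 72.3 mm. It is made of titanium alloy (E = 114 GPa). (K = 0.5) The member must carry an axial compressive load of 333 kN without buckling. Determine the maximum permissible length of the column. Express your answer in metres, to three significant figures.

I = a⁴/12 = 72.3⁴/12 = 2.277×10^6 mm⁴
I = 2.277×10^-6 m⁴
At the buckling limit P_cr = P = 3.330×10^5 N
From P_cr = π²EI/(K·L)²:  L = (1/K)·√(π²EI/P_cr) = (1/0.5)·√(π²×1.14×10^11×2.277×10^-6/3.330×10^5)
L = 5.55 m

L_max ≈ 5.55 m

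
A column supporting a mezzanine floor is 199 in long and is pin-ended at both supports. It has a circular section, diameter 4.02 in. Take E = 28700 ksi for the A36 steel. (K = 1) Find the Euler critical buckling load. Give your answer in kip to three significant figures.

I = πd⁴/64 = π×4.02⁴/64 = 12.82 in⁴
Effective length L_e = K·L = 1 × 199 = 199.0 in
P_cr = π²EI / L_e² = π² × 28700×10³ × 12.82 / 199.0² = 9.170×10^4 lb

P_cr ≈ 91.7 kip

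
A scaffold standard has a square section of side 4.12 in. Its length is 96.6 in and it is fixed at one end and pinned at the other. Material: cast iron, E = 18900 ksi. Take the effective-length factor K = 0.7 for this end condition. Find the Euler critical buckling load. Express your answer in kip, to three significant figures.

P_cr ≈ 980 kip

I = a⁴/12 = 4.12⁴/12 = 24.01 in⁴
Effective length L_e = K·L = 0.7 × 96.6 = 67.62 in
P_cr = π²EI / L_e² = π² × 18900×10³ × 24.01 / 67.62² = 9.795×10^5 lb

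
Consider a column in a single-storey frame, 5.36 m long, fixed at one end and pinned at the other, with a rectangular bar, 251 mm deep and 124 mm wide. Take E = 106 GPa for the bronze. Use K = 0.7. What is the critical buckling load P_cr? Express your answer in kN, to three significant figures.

P_cr ≈ 2960 kN

Buckling occurs about the weak axis: I_min = h·b³/12 with b = 124 mm (the shorter side).
I_min = 251×124³/12 = 3.988×10^7 mm⁴
I = 3.988×10^7 mm⁴ = 3.988×10^-5 m⁴
Effective length L_e = K·L = 0.7 × 5.36 = 3.752 m
P_cr = π²EI / L_e² = π² × 106×10⁹ × 3.988×10^-5 / 3.752² = 2.964×10^6 N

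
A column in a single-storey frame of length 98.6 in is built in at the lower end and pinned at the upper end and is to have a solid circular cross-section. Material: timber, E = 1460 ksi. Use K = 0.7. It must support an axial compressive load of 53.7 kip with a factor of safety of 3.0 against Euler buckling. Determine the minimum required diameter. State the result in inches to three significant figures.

Required P_cr = n·P = 3.0 × 53.7 = 161.1 kip
L_e = K·L = 0.7 × 98.6 = 69.02 in
Required I = P_cr·L_e²/(π²E) = 1.611×10^5 × 69.02² / (π² × 1.46×10^6) = 53.26 in⁴
Solid circle: I = πd⁴/64  ⇒  d = (64I/π)^(1/4) = (64×53.26/π)^(1/4) = 5.74 in

d ≈ 5.74 in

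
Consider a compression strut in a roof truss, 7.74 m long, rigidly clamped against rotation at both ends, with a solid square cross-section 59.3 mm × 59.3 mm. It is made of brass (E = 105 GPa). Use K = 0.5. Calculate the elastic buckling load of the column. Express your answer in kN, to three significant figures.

I = a⁴/12 = 59.3⁴/12 = 1.030×10^6 mm⁴
I = 1.030×10^6 mm⁴ = 1.030×10^-6 m⁴
Effective length L_e = K·L = 0.5 × 7.74 = 3.870 m
P_cr = π²EI / L_e² = π² × 105×10⁹ × 1.030×10^-6 / 3.870² = 7.130×10^4 N

P_cr ≈ 71.3 kN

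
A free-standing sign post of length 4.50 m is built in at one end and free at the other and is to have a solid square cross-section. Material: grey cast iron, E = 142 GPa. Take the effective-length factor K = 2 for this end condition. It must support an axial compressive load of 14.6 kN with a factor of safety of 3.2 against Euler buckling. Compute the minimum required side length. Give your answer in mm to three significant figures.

a ≈ 75.4 mm

Required P_cr = n·P = 3.2 × 14.6 = 46.72 kN
L_e = K·L = 2 × 4.50 = 9.000 m
Required I = P_cr·L_e²/(π²E) = 4.672×10^4 × 9.000² / (π² × 1.42×10^11) = 2.700×10^-6 m⁴
I_req = 2.700×10^6 mm⁴
Solid square: I = a⁴/12  ⇒  a = (12I)^(1/4) = (12×2.700×10^6)^(1/4) = 75.4 mm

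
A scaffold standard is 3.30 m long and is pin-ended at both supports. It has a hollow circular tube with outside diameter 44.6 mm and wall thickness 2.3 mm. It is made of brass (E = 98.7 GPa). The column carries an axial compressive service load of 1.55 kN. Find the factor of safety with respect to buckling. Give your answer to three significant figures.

n ≈ 3.96

Inner diameter d_i = 44.6 − 2×2.3 = 40.00 mm
I = π(d_o⁴ − d_i⁴)/64 = π(44.6⁴ − 40.00⁴)/64 = 6.856×10^4 mm⁴
I = 6.856×10^4 mm⁴ = 6.856×10^-8 m⁴
Effective length L_e = K·L = 1 × 3.30 = 3.300 m
P_cr = π²EI / L_e² = π² × 98.7×10⁹ × 6.856×10^-8 / 3.300² = 6.133×10^3 N
Factor of safety n = P_cr / P = 6.1331 / 1.55 = 3.96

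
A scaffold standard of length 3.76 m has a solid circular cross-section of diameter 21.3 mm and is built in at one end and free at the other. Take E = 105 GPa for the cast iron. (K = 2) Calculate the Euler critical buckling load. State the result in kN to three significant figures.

P_cr ≈ 0.185 kN

I = πd⁴/64 = π×21.3⁴/64 = 1.010×10^4 mm⁴
I = 1.010×10^4 mm⁴ = 1.010×10^-8 m⁴
Effective length L_e = K·L = 2 × 3.76 = 7.520 m
P_cr = π²EI / L_e² = π² × 105×10⁹ × 1.010×10^-8 / 7.520² = 185.2 N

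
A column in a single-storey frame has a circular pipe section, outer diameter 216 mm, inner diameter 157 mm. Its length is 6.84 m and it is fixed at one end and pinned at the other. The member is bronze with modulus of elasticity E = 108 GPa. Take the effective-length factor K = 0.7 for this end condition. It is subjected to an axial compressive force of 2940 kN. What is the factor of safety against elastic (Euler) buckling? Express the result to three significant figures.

n ≈ 1.22

d_o = 216 mm, d_i = 157 mm
I = π(d_o⁴ − d_i⁴)/64 = π(216⁴ − 157.0⁴)/64 = 7.703×10^7 mm⁴
I = 7.703×10^7 mm⁴ = 7.703×10^-5 m⁴
Effective length L_e = K·L = 0.7 × 6.84 = 4.788 m
P_cr = π²EI / L_e² = π² × 108×10⁹ × 7.703×10^-5 / 4.788² = 3.582×10^6 N
Factor of safety n = P_cr / P = 3581.5 / 2940 = 1.22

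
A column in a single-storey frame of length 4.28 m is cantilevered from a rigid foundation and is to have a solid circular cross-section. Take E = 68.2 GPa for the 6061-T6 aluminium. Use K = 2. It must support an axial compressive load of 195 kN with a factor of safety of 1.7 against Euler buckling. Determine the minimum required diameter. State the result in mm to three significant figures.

d ≈ 165 mm

Required P_cr = n·P = 1.7 × 195 = 331.5 kN
L_e = K·L = 2 × 4.28 = 8.560 m
Required I = P_cr·L_e²/(π²E) = 3.315×10^5 × 8.560² / (π² × 6.82×10^10) = 3.609×10^-5 m⁴
I_req = 3.609×10^7 mm⁴
Solid circle: I = πd⁴/64  ⇒  d = (64I/π)^(1/4) = (64×3.609×10^7/π)^(1/4) = 165 mm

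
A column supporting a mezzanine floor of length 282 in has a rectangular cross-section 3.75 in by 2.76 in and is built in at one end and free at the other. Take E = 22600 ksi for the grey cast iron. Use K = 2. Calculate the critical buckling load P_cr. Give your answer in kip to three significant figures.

Buckling occurs about the weak axis: I_min = h·b³/12 with b = 2.76 in (the shorter side).
I_min = 3.75×2.76³/12 = 6.570 in⁴
Effective length L_e = K·L = 2 × 282 = 564.0 in
P_cr = π²EI / L_e² = π² × 22600×10³ × 6.570 / 564.0² = 4.607×10^3 lb

P_cr ≈ 4.61 kip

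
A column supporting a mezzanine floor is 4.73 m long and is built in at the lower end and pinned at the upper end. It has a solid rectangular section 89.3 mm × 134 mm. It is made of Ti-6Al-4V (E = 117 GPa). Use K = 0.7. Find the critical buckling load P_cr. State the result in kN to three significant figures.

P_cr ≈ 838 kN

Buckling occurs about the weak axis: I_min = h·b³/12 with b = 89.3 mm (the shorter side).
I_min = 134×89.3³/12 = 7.952×10^6 mm⁴
I = 7.952×10^6 mm⁴ = 7.952×10^-6 m⁴
Effective length L_e = K·L = 0.7 × 4.73 = 3.311 m
P_cr = π²EI / L_e² = π² × 117×10⁹ × 7.952×10^-6 / 3.311² = 8.376×10^5 N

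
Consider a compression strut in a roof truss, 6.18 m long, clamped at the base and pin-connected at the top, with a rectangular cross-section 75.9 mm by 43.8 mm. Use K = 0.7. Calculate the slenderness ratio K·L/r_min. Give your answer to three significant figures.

For a rectangle r_min = b/√12 = 43.8/√12 = 12.64 mm
L_e = K·L = 0.7 × 6.18 m = 4.326 m = 4326.0 mm
λ = L_e / r_min = 4326.0 / 12.64 = 342

λ ≈ 342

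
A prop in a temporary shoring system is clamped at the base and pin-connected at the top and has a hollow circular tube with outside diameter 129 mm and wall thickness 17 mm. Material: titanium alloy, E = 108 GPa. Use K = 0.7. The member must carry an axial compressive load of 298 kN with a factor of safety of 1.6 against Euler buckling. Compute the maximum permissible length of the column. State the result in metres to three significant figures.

Inner diameter d_i = 129 − 2×17 = 95.00 mm
I = π(d_o⁴ − d_i⁴)/64 = π(129⁴ − 95.00⁴)/64 = 9.595×10^6 mm⁴
I = 9.595×10^-6 m⁴
Required critical load P_cr = n·P = 1.6 × 298 = 476.8 kN = 4.768×10^5 N
From P_cr = π²EI/(K·L)²:  L = (1/K)·√(π²EI/P_cr) = (1/0.7)·√(π²×1.08×10^11×9.595×10^-6/4.768×10^5)
L = 6.62 m

L_max ≈ 6.62 m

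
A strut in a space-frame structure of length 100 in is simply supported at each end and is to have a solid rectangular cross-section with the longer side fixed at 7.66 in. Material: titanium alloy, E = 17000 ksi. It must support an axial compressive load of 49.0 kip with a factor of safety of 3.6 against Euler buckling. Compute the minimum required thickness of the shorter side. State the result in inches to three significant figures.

b ≈ 2.54 in

Required P_cr = n·P = 3.6 × 49.0 = 176.4 kip
L_e = K·L = 1 × 100 = 100.0 in
Required I = P_cr·L_e²/(π²E) = 1.764×10^5 × 100.0² / (π² × 1.70×10^7) = 10.51 in⁴
Rectangle, weak axis: I_min = h·b³/12 with h = 7.66 in fixed  ⇒  b = (12I/h)^(1/3) = 2.54 in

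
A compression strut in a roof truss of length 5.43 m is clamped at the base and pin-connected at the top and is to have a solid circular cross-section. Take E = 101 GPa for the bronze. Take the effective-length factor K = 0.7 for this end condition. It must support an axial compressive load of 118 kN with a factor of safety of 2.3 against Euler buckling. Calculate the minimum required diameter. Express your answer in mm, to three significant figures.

d ≈ 94.6 mm

Required P_cr = n·P = 2.3 × 118 = 271.4 kN
L_e = K·L = 0.7 × 5.43 = 3.801 m
Required I = P_cr·L_e²/(π²E) = 2.714×10^5 × 3.801² / (π² × 1.01×10^11) = 3.934×10^-6 m⁴
I_req = 3.934×10^6 mm⁴
Solid circle: I = πd⁴/64  ⇒  d = (64I/π)^(1/4) = (64×3.934×10^6/π)^(1/4) = 94.6 mm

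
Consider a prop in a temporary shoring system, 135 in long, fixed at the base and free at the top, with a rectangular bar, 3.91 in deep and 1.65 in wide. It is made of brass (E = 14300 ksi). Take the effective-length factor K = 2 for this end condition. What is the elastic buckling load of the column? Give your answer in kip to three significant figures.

P_cr ≈ 2.83 kip

Buckling occurs about the weak axis: I_min = h·b³/12 with b = 1.65 in (the shorter side).
I_min = 3.91×1.65³/12 = 1.464 in⁴
Effective length L_e = K·L = 2 × 135 = 270.0 in
P_cr = π²EI / L_e² = π² × 14300×10³ × 1.464 / 270.0² = 2.834×10^3 lb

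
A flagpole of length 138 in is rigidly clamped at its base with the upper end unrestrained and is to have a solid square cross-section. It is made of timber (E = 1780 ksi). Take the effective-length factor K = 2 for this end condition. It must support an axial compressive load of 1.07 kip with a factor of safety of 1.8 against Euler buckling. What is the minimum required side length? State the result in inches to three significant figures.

a ≈ 3.16 in

Required P_cr = n·P = 1.8 × 1.07 = 1.926 kip
L_e = K·L = 2 × 138 = 276.0 in
Required I = P_cr·L_e²/(π²E) = 1.926×10^3 × 276.0² / (π² × 1.78×10^6) = 8.351 in⁴
Solid square: I = a⁴/12  ⇒  a = (12I)^(1/4) = (12×8.351)^(1/4) = 3.16 in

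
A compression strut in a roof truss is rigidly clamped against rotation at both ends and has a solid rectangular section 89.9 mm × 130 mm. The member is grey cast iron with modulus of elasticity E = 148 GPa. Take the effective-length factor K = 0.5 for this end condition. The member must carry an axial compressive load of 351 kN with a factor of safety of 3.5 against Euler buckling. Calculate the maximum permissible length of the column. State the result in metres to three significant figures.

Buckling occurs about the weak axis: I_min = h·b³/12 with b = 89.9 mm (the shorter side).
I_min = 130×89.9³/12 = 7.871×10^6 mm⁴
I = 7.871×10^-6 m⁴
Required critical load P_cr = n·P = 3.5 × 351 = 1228 kN = 1.228×10^6 N
From P_cr = π²EI/(K·L)²:  L = (1/K)·√(π²EI/P_cr) = (1/0.5)·√(π²×1.48×10^11×7.871×10^-6/1.228×10^6)
L = 6.12 m

L_max ≈ 6.12 m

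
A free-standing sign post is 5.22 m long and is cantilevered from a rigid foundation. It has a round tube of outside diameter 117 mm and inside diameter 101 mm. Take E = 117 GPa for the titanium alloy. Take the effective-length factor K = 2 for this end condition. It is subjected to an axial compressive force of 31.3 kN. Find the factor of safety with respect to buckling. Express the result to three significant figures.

d_o = 117 mm, d_i = 101 mm
I = π(d_o⁴ − d_i⁴)/64 = π(117⁴ − 101.0⁴)/64 = 4.090×10^6 mm⁴
I = 4.090×10^6 mm⁴ = 4.090×10^-6 m⁴
Effective length L_e = K·L = 2 × 5.22 = 10.44 m
P_cr = π²EI / L_e² = π² × 117×10⁹ × 4.090×10^-6 / 10.44² = 4.334×10^4 N
Factor of safety n = P_cr / P = 43.336 / 31.3 = 1.38

n ≈ 1.38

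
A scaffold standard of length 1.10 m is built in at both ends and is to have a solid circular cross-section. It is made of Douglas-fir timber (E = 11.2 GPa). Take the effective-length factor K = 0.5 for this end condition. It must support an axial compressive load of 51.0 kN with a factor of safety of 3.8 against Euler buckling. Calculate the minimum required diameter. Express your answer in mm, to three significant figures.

d ≈ 57.3 mm

Required P_cr = n·P = 3.8 × 51.0 = 193.8 kN
L_e = K·L = 0.5 × 1.10 = 0.5500 m
Required I = P_cr·L_e²/(π²E) = 1.938×10^5 × 0.5500² / (π² × 1.12×10^10) = 5.303×10^-7 m⁴
I_req = 5.303×10^5 mm⁴
Solid circle: I = πd⁴/64  ⇒  d = (64I/π)^(1/4) = (64×5.303×10^5/π)^(1/4) = 57.3 mm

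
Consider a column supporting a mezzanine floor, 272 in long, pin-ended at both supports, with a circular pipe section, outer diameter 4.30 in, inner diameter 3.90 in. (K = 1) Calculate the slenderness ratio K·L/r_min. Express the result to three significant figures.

λ ≈ 187

d_o = 4.30 in, d_i = 3.90 in
I = π(d_o⁴ − d_i⁴)/64 = π(4.30⁴ − 3.900⁴)/64 = 5.426 in⁴
A = 2.576 in²;  r_min = √(I/A) = √(5.426/2.576) = 1.451 in
L_e = K·L = 1 × 272 = 272.0 in
λ = L_e / r_min = 272.00 / 1.451 = 187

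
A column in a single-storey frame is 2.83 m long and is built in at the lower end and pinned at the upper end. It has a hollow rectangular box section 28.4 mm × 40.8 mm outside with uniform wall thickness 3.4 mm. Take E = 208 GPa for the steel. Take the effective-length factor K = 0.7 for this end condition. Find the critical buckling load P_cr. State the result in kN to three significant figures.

P_cr ≈ 25.8 kN

Inner dimensions: h_i = 40.8 − 2×3.4 = 34.00 mm, b_i = 28.4 − 2×3.4 = 21.60 mm
Weak-axis I_min = (h_o·b_o³ − h_i·b_i³)/12 with b_o = 28.4, b_i = 21.60 mm (shorter outer/inner sides).
I_min = (40.8×28.4³ − 34.00×21.60³)/12 = 4.933×10^4 mm⁴
I = 4.933×10^4 mm⁴ = 4.933×10^-8 m⁴
Effective length L_e = K·L = 0.7 × 2.83 = 1.981 m
P_cr = π²EI / L_e² = π² × 208×10⁹ × 4.933×10^-8 / 1.981² = 2.580×10^4 N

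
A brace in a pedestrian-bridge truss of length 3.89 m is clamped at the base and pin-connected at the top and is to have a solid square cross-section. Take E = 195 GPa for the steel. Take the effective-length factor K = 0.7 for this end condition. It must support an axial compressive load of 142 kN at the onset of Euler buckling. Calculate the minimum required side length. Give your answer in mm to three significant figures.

L_e = K·L = 0.7 × 3.89 = 2.723 m
Required I = P_cr·L_e²/(π²E) = 1.420×10^5 × 2.723² / (π² × 1.95×10^11) = 5.471×10^-7 m⁴
I_req = 5.471×10^5 mm⁴
Solid square: I = a⁴/12  ⇒  a = (12I)^(1/4) = (12×5.471×10^5)^(1/4) = 50.6 mm

a ≈ 50.6 mm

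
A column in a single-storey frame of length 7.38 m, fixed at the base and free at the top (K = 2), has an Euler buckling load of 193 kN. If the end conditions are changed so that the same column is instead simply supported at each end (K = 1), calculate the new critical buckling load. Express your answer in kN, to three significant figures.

P_cr ∝ 1/K², so P_cr,new = P_cr,old × (K_old/K_new)² = 193 × (2/1)²
= 193 × 4.000 = 772 kN

P_cr ≈ 772 kN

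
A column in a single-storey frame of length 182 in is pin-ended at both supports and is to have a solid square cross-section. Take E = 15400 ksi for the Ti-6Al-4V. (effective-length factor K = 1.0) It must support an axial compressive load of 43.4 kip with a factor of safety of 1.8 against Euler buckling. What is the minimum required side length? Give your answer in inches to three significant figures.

a ≈ 3.78 in

Required P_cr = n·P = 1.8 × 43.4 = 78.12 kip
L_e = K·L = 1 × 182 = 182.0 in
Required I = P_cr·L_e²/(π²E) = 7.812×10^4 × 182.0² / (π² × 1.54×10^7) = 17.02 in⁴
Solid square: I = a⁴/12  ⇒  a = (12I)^(1/4) = (12×17.02)^(1/4) = 3.78 in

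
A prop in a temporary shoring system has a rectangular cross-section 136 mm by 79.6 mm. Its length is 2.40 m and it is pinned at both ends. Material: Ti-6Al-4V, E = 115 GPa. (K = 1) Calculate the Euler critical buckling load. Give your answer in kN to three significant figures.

Buckling occurs about the weak axis: I_min = h·b³/12 with b = 79.6 mm (the shorter side).
I_min = 136×79.6³/12 = 5.716×10^6 mm⁴
I = 5.716×10^6 mm⁴ = 5.716×10^-6 m⁴
Effective length L_e = K·L = 1 × 2.40 = 2.400 m
P_cr = π²EI / L_e² = π² × 115×10⁹ × 5.716×10^-6 / 2.400² = 1.126×10^6 N

P_cr ≈ 1130 kN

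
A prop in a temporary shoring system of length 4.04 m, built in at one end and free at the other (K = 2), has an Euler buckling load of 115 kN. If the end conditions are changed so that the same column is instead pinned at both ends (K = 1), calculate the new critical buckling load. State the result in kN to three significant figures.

P_cr ≈ 460 kN

P_cr ∝ 1/K², so P_cr,new = P_cr,old × (K_old/K_new)² = 115 × (2/1)²
= 115 × 4.000 = 460 kN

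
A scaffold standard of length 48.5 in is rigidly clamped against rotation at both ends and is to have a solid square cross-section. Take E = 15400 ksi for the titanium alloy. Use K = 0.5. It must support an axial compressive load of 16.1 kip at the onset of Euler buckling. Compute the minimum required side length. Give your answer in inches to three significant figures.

a ≈ 0.930 in

L_e = K·L = 0.5 × 48.5 = 24.25 in
Required I = P_cr·L_e²/(π²E) = 1.610×10^4 × 24.25² / (π² × 1.54×10^7) = 6.229×10^-2 in⁴
Solid square: I = a⁴/12  ⇒  a = (12I)^(1/4) = (12×6.229×10^-2)^(1/4) = 0.930 in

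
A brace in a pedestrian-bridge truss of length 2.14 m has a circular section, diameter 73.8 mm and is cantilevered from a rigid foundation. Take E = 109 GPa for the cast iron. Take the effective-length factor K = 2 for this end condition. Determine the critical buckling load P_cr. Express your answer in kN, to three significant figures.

I = πd⁴/64 = π×73.8⁴/64 = 1.456×10^6 mm⁴
I = 1.456×10^6 mm⁴ = 1.456×10^-6 m⁴
Effective length L_e = K·L = 2 × 2.14 = 4.280 m
P_cr = π²EI / L_e² = π² × 109×10⁹ × 1.456×10^-6 / 4.280² = 8.551×10^4 N

P_cr ≈ 85.5 kN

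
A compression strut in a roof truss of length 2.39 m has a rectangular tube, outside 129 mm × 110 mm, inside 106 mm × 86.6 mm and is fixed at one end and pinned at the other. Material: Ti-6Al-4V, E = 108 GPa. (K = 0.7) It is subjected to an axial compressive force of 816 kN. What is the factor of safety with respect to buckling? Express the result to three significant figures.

Weak-axis I_min = (h_o·b_o³ − h_i·b_i³)/12 with b_o = 110, b_i = 86.60 mm (shorter outer/inner sides).
I_min = (129×110³ − 106.0×86.60³)/12 = 8.571×10^6 mm⁴
I = 8.571×10^6 mm⁴ = 8.571×10^-6 m⁴
Effective length L_e = K·L = 0.7 × 2.39 = 1.673 m
P_cr = π²EI / L_e² = π² × 108×10⁹ × 8.571×10^-6 / 1.673² = 3.264×10^6 N
Factor of safety n = P_cr / P = 3264.2 / 816 = 4.00

n ≈ 4.00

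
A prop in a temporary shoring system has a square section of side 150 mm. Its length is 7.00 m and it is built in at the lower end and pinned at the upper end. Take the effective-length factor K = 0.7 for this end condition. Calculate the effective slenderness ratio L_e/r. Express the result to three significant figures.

I = a⁴/12 = 150⁴/12 = 4.219×10^7 mm⁴
A = 2.250×10^4 mm²;  r_min = √(I/A) = √(4.219×10^7/2.250×10^4) = 43.30 mm
L_e = K·L = 0.7 × 7.00 m = 4.900 m = 4900.0 mm
λ = L_e / r_min = 4900.0 / 43.30 = 113

λ ≈ 113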